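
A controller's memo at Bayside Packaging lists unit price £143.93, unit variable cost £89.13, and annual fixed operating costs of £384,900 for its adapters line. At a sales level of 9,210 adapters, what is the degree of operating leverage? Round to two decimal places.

Contribution at this volume is 9,210 × £54.80 = £504,708.00.
Subtracting fixed costs: EBIT = £504,708.00 − £384,900 = £119,808.00.
DOL = contribution ÷ EBIT = £504,708.00 ÷ £119,808.00 = 4.2126.

4.21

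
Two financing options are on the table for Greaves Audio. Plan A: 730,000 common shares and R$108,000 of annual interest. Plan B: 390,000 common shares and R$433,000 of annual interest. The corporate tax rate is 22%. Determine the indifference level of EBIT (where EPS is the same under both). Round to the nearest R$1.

Set EPS_A = EPS_B: (EBIT − R$108,000)(1 − 0.22) ÷ 730,000 = (EBIT − R$433,000)(1 − 0.22) ÷ 390,000.
Cancelling (1 − t) and cross-multiplying: 390,000·(EBIT − 108,000) = 730,000·(EBIT − 433,000).
EBIT × (730,000 − 390,000) = 433,000 × 730,000 − 108,000 × 390,000 = 273,970,000,000, so EBIT = 273,970,000,000 ÷ 340,000 = 805,794.12.

R$805,794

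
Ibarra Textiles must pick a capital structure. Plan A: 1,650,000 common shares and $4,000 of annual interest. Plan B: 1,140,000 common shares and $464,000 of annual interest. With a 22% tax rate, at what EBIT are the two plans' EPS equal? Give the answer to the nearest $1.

$1,492,235

Set EPS_A = EPS_B: (EBIT − $4,000)(1 − 0.22) ÷ 1,650,000 = (EBIT − $464,000)(1 − 0.22) ÷ 1,140,000.
The (1 − t) factor cancels: (EBIT − 4,000) × 1,140,000 = (EBIT − 464,000) × 1,650,000.
EBIT × (1,650,000 − 1,140,000) = 464,000 × 1,650,000 − 4,000 × 1,140,000 = 761,040,000,000, so EBIT = 761,040,000,000 ÷ 510,000 = 1,492,235.29.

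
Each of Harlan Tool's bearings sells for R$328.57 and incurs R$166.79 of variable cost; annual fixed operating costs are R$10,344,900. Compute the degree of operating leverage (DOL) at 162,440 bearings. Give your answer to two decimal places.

At 162,440 units, contribution = 162,440 × R$161.78 = R$26,279,543.20.
Subtracting fixed costs: EBIT = R$26,279,543.20 − R$10,344,900 = R$15,934,643.20.
So DOL = total CM / EBIT = R$26,279,543.20 / R$15,934,643.20 = 1.6492.

1.65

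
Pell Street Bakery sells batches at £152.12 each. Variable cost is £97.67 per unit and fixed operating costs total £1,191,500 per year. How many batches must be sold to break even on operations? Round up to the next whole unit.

Contribution margin per unit = £152.12 − £97.67 = £54.45.
Units to break even: £1,191,500 ÷ £54.45 = 21,882.46, rounded up to 21,883.

21,883 batches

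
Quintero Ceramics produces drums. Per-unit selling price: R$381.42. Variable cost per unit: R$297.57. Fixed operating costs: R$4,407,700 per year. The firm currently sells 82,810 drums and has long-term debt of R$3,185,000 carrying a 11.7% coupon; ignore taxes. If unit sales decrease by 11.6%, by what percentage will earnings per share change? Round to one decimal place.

-37.2%

At 82,810 units, contribution = 82,810 × R$83.85 = R$6,943,618.50.
Operating income = contribution − fixed costs = R$6,943,618.50 − R$4,407,700 = R$2,535,918.50.
Interest = R$372,645.00, so EBIT − I = R$2,163,273.50.
DCL = total CM / (EBIT − I) = R$6,943,618.50 / R$2,163,273.50 = 3.2098.
%ΔEPS = DCL × %ΔSales = 3.2098 × -11.6% = -37.2%.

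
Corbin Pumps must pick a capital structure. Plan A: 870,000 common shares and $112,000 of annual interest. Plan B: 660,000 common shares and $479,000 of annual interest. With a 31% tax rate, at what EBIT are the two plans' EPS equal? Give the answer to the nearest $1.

$1,632,429

Set EPS_A = EPS_B: (EBIT − $112,000)(1 − 0.31) ÷ 870,000 = (EBIT − $479,000)(1 − 0.31) ÷ 660,000.
The (1 − t) factor cancels: (EBIT − 112,000) × 660,000 = (EBIT − 479,000) × 870,000.
EBIT × (870,000 − 660,000) = 479,000 × 870,000 − 112,000 × 660,000 = 342,810,000,000, so EBIT = 342,810,000,000 ÷ 210,000 = 1,632,428.57.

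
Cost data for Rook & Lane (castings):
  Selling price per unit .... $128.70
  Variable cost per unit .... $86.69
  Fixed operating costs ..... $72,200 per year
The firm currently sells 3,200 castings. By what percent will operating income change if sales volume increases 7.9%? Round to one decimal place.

+17.1%

Contribution at this volume is 3,200 × $42.01 = $134,432.00.
EBIT = $134,432.00 − $72,200 = $62,232.00.
So DOL = total CM / EBIT = $134,432.00 / $62,232.00 = 2.1602.
So EBIT moves 2.1602 × (+7.9%) = +17.1%.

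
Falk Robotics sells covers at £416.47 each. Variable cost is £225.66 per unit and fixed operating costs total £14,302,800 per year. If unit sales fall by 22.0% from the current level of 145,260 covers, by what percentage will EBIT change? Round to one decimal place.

-45.5%

At 145,260 units, contribution = 145,260 × £190.81 = £27,717,060.60.
EBIT = £27,717,060.60 − £14,302,800 = £13,414,260.60.
Degree of operating leverage = £27,717,060.60 / £13,414,260.60 = 2.0662.
Operating income changes by 2.0662 × -22.0% = -45.5%.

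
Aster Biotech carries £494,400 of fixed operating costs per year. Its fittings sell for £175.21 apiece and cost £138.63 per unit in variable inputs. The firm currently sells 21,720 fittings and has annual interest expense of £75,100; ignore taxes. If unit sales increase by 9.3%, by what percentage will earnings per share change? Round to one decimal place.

+32.8%

At 21,720 units, contribution = 21,720 × £36.58 = £794,517.60.
EBIT = £794,517.60 − £494,400 = £300,117.60.
After interest of £75,100.00, pre-tax earnings = £225,017.60.
Degree of combined leverage = contribution ÷ (EBIT − I) = £794,517.60 ÷ £225,017.60 = 3.5309.
EPS therefore changes by 3.5309 × (+9.3%) = +32.8%.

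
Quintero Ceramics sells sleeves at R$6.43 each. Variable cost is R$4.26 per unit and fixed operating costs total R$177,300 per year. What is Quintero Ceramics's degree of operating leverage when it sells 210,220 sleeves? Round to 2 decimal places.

1.64

At 210,220 units, contribution = 210,220 × R$2.17 = R$456,177.40.
Subtracting fixed costs: EBIT = R$456,177.40 − R$177,300 = R$278,877.40.
DOL = contribution ÷ EBIT = R$456,177.40 ÷ R$278,877.40 = 1.6358.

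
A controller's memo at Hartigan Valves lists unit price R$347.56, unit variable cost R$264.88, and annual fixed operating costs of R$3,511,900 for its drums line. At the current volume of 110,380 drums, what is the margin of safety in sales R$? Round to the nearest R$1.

R$23,600,780

Each unit contributes R$347.56 − R$264.88 = R$82.68. Break-even units = R$3,511,900 ÷ R$82.68 = 42,475.81; break-even revenue = 42,475.81 × R$347.56 = R$14,762,892.65.
Actual sales revenue = 110,380 × R$347.56 = R$38,363,672.80.
Margin of safety = R$38,363,672.80 − R$14,762,892.65 = R$23,600,780.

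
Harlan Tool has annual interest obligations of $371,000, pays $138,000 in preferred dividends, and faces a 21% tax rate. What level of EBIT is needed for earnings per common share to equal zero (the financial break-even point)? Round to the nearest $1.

$545,684

Preferred dividends are paid after tax, so their pre-tax equivalent is $138,000 ÷ (1 − 0.21) = $174,683.54.
EPS = 0 when EBIT covers interest plus the pre-tax preferred burden: $371,000 + $174,683.54 = $545,683.54.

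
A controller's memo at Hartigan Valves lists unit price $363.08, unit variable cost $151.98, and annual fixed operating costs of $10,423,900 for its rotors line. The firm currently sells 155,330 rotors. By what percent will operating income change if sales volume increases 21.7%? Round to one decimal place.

+31.8%

At 155,330 units, contribution = 155,330 × $211.10 = $32,790,163.00.
Operating income = contribution − fixed costs = $32,790,163.00 − $10,423,900 = $22,366,263.00.
So DOL = total CM / EBIT = $32,790,163.00 / $22,366,263.00 = 1.4661.
%ΔEBIT = DOL × %ΔSales = 1.4661 × +21.7% = +31.8%.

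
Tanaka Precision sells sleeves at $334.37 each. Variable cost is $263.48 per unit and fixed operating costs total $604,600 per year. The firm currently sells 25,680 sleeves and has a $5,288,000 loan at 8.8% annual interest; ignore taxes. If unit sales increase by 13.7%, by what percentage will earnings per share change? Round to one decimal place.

+33.2%

At 25,680 units, contribution = 25,680 × $70.89 = $1,820,455.20.
Subtracting fixed costs: EBIT = $1,820,455.20 − $604,600 = $1,215,855.20.
After interest of $465,344.00, pre-tax earnings = $750,511.20.
Degree of combined leverage = contribution ÷ (EBIT − I) = $1,820,455.20 ÷ $750,511.20 = 2.4256.
%ΔEPS = DCL × %ΔSales = 2.4256 × +13.7% = +33.2%.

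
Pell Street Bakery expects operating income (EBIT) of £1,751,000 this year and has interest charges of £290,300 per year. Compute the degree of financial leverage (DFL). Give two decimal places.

1.20

Annual interest charges come to £290,300.00.
DFL = EBIT ÷ (EBIT − I) = £1,751,000 ÷ (£1,751,000 − £290,300.00) = £1,751,000 ÷ £1,460,700.00 = 1.1987.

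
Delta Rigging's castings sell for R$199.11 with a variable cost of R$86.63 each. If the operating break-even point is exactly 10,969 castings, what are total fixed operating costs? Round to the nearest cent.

R$1,233,793.12

Unit CM = price − variable cost = R$199.11 − R$86.63 = R$112.48.
Since BE = FC / CM, FC = 10,969 × R$112.48 = R$1,233,793.12.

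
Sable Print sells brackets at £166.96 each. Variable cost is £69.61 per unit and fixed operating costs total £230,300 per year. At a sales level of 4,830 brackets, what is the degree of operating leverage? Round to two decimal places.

1.96

At 4,830 units, contribution = 4,830 × £97.35 = £470,200.50.
Subtracting fixed costs: EBIT = £470,200.50 − £230,300 = £239,900.50.
DOL = contribution ÷ EBIT = £470,200.50 ÷ £239,900.50 = 1.9600.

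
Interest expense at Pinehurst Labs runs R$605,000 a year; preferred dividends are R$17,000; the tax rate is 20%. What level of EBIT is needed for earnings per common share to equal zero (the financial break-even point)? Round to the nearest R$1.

Grossing the preferred dividend up to pre-tax terms: R$17,000 / (1 − 0.20) = R$21,250.00.
Financial break-even EBIT = interest + D_p ÷ (1 − t) = R$605,000 + R$21,250.00 = R$626,250.00.

R$626,250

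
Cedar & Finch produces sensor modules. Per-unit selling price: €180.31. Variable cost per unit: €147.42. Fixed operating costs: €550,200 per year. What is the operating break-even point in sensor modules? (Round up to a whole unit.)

Unit CM = price − variable cost = €180.31 − €147.42 = €32.89.
Break-even Q = €550,200 / €32.89 = 16,728.49 → 16,729 sensor modules.

16,729 sensor modules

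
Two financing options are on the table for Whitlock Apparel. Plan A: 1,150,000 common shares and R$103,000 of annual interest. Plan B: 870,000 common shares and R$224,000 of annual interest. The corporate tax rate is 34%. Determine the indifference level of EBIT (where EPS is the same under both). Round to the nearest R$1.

Set EPS_A = EPS_B: (EBIT − R$103,000)(1 − 0.34) ÷ 1,150,000 = (EBIT − R$224,000)(1 − 0.34) ÷ 870,000.
Cancelling (1 − t) and cross-multiplying: 870,000·(EBIT − 103,000) = 1,150,000·(EBIT − 224,000).
EBIT × (1,150,000 − 870,000) = 224,000 × 1,150,000 − 103,000 × 870,000 = 167,990,000,000, so EBIT = 167,990,000,000 ÷ 280,000 = 599,964.29.

R$599,964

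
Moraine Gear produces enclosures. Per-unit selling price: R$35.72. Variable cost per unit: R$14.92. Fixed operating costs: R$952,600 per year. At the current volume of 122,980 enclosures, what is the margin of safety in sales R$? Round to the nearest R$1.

R$2,756,938

Contribution margin per unit = R$35.72 − R$14.92 = R$20.80. Break-even units = R$952,600 ÷ R$20.80 = 45,798.08; break-even revenue = 45,798.08 × R$35.72 = R$1,635,907.31.
Actual sales revenue = 122,980 × R$35.72 = R$4,392,845.60.
Margin of safety = R$4,392,845.60 − R$1,635,907.31 = R$2,756,938.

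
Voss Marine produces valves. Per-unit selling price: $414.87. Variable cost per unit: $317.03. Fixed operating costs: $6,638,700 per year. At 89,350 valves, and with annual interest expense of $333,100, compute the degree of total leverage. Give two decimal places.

At 89,350 units, contribution = 89,350 × $97.84 = $8,742,004.00.
Subtracting fixed costs: EBIT = $8,742,004.00 − $6,638,700 = $2,103,304.00. Interest = $333,100.00, so EBIT − I = $1,770,204.00.
Degree of total leverage = total CM / (EBIT − interest) = $8,742,004.00 / $1,770,204.00 = 4.9384.

4.94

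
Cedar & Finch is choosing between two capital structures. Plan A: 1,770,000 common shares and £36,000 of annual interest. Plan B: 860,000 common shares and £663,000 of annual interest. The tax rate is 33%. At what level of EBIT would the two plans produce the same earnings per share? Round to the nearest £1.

£1,255,549

Set EPS_A = EPS_B: (EBIT − £36,000)(1 − 0.33) ÷ 1,770,000 = (EBIT − £663,000)(1 − 0.33) ÷ 860,000.
The (1 − t) factor cancels: (EBIT − 36,000) × 860,000 = (EBIT − 663,000) × 1,770,000.
Solving, EBIT = (663,000·1,770,000 − 36,000·860,000) / (1,770,000 − 860,000) = 1,142,550,000,000 / 910,000 = 1,255,549.45.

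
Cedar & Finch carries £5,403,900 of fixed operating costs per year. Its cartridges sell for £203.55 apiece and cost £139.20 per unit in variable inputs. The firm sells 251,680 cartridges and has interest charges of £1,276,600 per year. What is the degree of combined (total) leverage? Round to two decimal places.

At 251,680 units, contribution = 251,680 × £64.35 = £16,195,608.00.
EBIT = £16,195,608.00 − £5,403,900 = £10,791,708.00. Interest = £1,276,600.00, so EBIT − I = £9,515,108.00.
DCL = contribution ÷ (EBIT − I) = £16,195,608.00 ÷ £9,515,108.00 = 1.7021.

1.70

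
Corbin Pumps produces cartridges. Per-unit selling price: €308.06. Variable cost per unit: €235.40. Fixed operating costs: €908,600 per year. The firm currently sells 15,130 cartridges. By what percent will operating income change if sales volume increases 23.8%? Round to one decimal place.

+137.2%

Total contribution margin = 15,130 × €72.66 = €1,099,345.80.
Subtracting fixed costs: EBIT = €1,099,345.80 − €908,600 = €190,745.80.
DOL = contribution ÷ EBIT = €1,099,345.80 ÷ €190,745.80 = 5.7634.
So EBIT moves 5.7634 × (+23.8%) = +137.2%.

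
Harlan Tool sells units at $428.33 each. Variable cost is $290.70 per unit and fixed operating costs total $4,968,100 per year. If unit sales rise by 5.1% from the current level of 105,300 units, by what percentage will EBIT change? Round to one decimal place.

Contribution at this volume is 105,300 × $137.63 = $14,492,439.00.
Subtracting fixed costs: EBIT = $14,492,439.00 − $4,968,100 = $9,524,339.00.
Degree of operating leverage = $14,492,439.00 / $9,524,339.00 = 1.5216.
So EBIT moves 1.5216 × (+5.1%) = +7.8%.

+7.8%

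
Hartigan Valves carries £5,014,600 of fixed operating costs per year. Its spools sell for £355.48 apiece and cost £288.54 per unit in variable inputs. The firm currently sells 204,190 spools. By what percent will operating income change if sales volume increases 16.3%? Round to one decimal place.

+25.7%

Contribution at this volume is 204,190 × £66.94 = £13,668,478.60.
EBIT = £13,668,478.60 − £5,014,600 = £8,653,878.60.
DOL = contribution ÷ EBIT = £13,668,478.60 ÷ £8,653,878.60 = 1.5795.
Operating income changes by 1.5795 × +16.3% = +25.7%.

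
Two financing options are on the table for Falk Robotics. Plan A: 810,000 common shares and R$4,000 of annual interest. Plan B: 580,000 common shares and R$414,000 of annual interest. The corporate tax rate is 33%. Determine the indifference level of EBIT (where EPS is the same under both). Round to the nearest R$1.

R$1,447,913

At indifference, (EBIT − 4,000)(1 − t)/810,000 = (EBIT − 414,000)(1 − t)/580,000.
The (1 − t) factor cancels: (EBIT − 4,000) × 580,000 = (EBIT − 414,000) × 810,000.
EBIT × (810,000 − 580,000) = 414,000 × 810,000 − 4,000 × 580,000 = 333,020,000,000, so EBIT = 333,020,000,000 ÷ 230,000 = 1,447,913.04.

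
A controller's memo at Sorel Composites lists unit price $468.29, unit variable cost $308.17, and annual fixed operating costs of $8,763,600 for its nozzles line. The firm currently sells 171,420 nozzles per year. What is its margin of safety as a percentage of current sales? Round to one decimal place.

68.1%

Unit CM = price − variable cost = $468.29 − $308.17 = $160.12. Break-even units = $8,763,600 ÷ $160.12 = 54,731.45; break-even revenue = 54,731.45 × $468.29 = $25,630,191.38.
Actual sales revenue = 171,420 × $468.29 = $80,274,271.80.
Margin of safety = ($80,274,271.80 − $25,630,191.38) ÷ $80,274,271.80 = 68.1%.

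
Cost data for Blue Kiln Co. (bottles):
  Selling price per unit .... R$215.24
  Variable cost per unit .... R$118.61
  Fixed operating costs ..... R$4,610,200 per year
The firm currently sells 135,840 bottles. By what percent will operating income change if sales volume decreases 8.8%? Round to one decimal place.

-13.6%

At 135,840 units, contribution = 135,840 × R$96.63 = R$13,126,219.20.
EBIT = R$13,126,219.20 − R$4,610,200 = R$8,516,019.20.
So DOL = total CM / EBIT = R$13,126,219.20 / R$8,516,019.20 = 1.5414.
%ΔEBIT = DOL × %ΔSales = 1.5414 × -8.8% = -13.6%.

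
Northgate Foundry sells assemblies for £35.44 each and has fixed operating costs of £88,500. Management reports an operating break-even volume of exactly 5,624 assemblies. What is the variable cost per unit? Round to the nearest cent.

£19.70

Contribution per unit must be FC / Q = £88,500 / 5,624 = £15.7361.
Variable cost per unit = £35.44 − £15.7361 = £19.70.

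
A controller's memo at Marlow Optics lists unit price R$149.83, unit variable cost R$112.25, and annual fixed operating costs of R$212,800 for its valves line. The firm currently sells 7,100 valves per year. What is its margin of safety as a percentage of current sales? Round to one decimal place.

Unit CM = price − variable cost = R$149.83 − R$112.25 = R$37.58. Break-even units = R$212,800 ÷ R$37.58 = 5,662.59; break-even revenue = 5,662.59 × R$149.83 = R$848,425.33.
Actual sales revenue = 7,100 × R$149.83 = R$1,063,793.00.
Margin of safety = (R$1,063,793.00 − R$848,425.33) ÷ R$1,063,793.00 = 20.2%.

20.2%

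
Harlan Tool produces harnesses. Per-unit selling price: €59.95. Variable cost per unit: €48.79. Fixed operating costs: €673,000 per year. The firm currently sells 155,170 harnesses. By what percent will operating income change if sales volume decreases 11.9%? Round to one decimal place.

-19.5%

Total contribution margin = 155,170 × €11.16 = €1,731,697.20.
EBIT = €1,731,697.20 − €673,000 = €1,058,697.20.
So DOL = total CM / EBIT = €1,731,697.20 / €1,058,697.20 = 1.6357.
So EBIT moves 1.6357 × (-11.9%) = -19.5%.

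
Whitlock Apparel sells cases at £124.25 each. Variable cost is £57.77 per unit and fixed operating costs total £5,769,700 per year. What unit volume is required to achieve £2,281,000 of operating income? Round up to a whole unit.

Contribution margin per unit = £124.25 − £57.77 = £66.48.
Units = (FC + target) / CM = (£5,769,700 + £2,281,000) / £66.48 = 121,099.58, so 121,100 cases.

121,100 cases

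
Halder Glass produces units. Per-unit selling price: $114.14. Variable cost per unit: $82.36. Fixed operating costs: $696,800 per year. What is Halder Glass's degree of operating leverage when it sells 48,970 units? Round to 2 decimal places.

1.81

At 48,970 units, contribution = 48,970 × $31.78 = $1,556,266.60.
Operating income = contribution − fixed costs = $1,556,266.60 − $696,800 = $859,466.60.
Degree of operating leverage = $1,556,266.60 / $859,466.60 = 1.8107.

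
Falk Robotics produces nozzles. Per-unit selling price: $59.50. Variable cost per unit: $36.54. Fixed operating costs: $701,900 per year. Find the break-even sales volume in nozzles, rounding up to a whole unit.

Unit CM = price − variable cost = $59.50 − $36.54 = $22.96.
Break-even volume = fixed costs ÷ CM per unit = $701,900 ÷ $22.96 = 30,570.56, so 30,571 nozzles.

30,571 nozzles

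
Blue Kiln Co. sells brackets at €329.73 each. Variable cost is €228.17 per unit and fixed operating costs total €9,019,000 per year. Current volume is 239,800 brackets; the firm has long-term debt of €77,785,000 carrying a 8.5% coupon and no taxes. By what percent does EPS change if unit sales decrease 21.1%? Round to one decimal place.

At 239,800 units, contribution = 239,800 × €101.56 = €24,354,088.00.
EBIT = €24,354,088.00 − €9,019,000 = €15,335,088.00.
After interest of €6,611,725.00, pre-tax earnings = €8,723,363.00.
DCL = total CM / (EBIT − I) = €24,354,088.00 / €8,723,363.00 = 2.7918.
EPS therefore changes by 2.7918 × (-21.1%) = -58.9%.

-58.9%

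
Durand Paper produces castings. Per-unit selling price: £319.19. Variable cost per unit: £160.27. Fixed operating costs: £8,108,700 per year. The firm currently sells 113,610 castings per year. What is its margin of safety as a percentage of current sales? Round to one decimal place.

55.1%

Unit CM = price − variable cost = £319.19 − £160.27 = £158.92. Break-even units = £8,108,700 ÷ £158.92 = 51,023.79; break-even revenue = 51,023.79 × £319.19 = £16,286,282.11.
Current sales = 113,610 × £319.19 = £36,263,175.90.
Margin of safety = (£36,263,175.90 − £16,286,282.11) ÷ £36,263,175.90 = 55.1%.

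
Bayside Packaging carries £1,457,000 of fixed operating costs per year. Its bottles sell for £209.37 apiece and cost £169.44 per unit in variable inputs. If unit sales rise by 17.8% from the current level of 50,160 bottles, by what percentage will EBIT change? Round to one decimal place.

+65.3%

At 50,160 units, contribution = 50,160 × £39.93 = £2,002,888.80.
Operating income = contribution − fixed costs = £2,002,888.80 − £1,457,000 = £545,888.80.
So DOL = total CM / EBIT = £2,002,888.80 / £545,888.80 = 3.6690.
Operating income changes by 3.6690 × +17.8% = +65.3%.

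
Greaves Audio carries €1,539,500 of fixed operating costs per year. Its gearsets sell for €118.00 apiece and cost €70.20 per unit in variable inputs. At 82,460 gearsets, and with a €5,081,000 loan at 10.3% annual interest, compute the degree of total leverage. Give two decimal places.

2.10

Total contribution margin = 82,460 × €47.80 = €3,941,588.00.
EBIT = €3,941,588.00 − €1,539,500 = €2,402,088.00. Interest = €523,343.00.
DOL = €3,941,588.00 ÷ €2,402,088.00 = 1.6409; DFL = €2,402,088.00 ÷ €1,878,745.00 = 1.2786.
Combined leverage = 1.6409 × 1.2786 = 2.0981.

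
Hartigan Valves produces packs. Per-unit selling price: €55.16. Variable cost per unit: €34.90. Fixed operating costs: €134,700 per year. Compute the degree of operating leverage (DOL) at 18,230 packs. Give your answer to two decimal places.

Contribution at this volume is 18,230 × €20.26 = €369,339.80.
EBIT = €369,339.80 − €134,700 = €234,639.80.
So DOL = total CM / EBIT = €369,339.80 / €234,639.80 = 1.5741.

1.57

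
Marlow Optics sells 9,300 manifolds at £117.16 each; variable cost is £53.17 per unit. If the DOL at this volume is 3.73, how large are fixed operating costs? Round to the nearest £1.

Total contribution margin = 9,300 × £63.99 = £595,107.00.
DOL = contribution / EBIT, so EBIT = £595,107.00 / 3.73 = £159,546.11.
Fixed costs = CM − EBIT = £595,107.00 − £159,546.11 = £435,561.

£435,561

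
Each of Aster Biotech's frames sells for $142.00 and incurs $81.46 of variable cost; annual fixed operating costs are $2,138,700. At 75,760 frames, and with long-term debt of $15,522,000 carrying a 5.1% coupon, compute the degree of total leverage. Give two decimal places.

2.77

At 75,760 units, contribution = 75,760 × $60.54 = $4,586,510.40.
Subtracting fixed costs: EBIT = $4,586,510.40 − $2,138,700 = $2,447,810.40. Interest = $791,622.00, so EBIT − I = $1,656,188.40.
Degree of total leverage = total CM / (EBIT − interest) = $4,586,510.40 / $1,656,188.40 = 2.7693.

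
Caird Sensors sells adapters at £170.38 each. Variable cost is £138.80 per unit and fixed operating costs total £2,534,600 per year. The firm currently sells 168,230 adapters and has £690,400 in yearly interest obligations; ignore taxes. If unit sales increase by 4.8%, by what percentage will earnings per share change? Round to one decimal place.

Contribution at this volume is 168,230 × £31.58 = £5,312,703.40.
Subtracting fixed costs: EBIT = £5,312,703.40 − £2,534,600 = £2,778,103.40.
Interest = £690,400.00, so EBIT − I = £2,087,703.40.
DCL = total CM / (EBIT − I) = £5,312,703.40 / £2,087,703.40 = 2.5448.
EPS therefore changes by 2.5448 × (+4.8%) = +12.2%.

+12.2%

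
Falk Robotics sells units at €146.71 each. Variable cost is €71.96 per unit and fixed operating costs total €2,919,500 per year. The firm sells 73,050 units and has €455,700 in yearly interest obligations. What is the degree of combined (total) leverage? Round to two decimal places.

At 73,050 units, contribution = 73,050 × €74.75 = €5,460,487.50.
EBIT = €5,460,487.50 − €2,919,500 = €2,540,987.50. Interest = €455,700.00.
DOL = €5,460,487.50 ÷ €2,540,987.50 = 2.1490; DFL = €2,540,987.50 ÷ €2,085,287.50 = 1.2185.
Combined leverage = 2.1490 × 1.2185 = 2.6186.

2.62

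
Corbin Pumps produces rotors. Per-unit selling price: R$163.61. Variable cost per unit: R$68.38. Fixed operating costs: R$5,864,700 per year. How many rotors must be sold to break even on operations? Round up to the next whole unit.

61,585 rotors

Unit CM = price − variable cost = R$163.61 − R$68.38 = R$95.23.
Break-even Q = R$5,864,700 / R$95.23 = 61,584.58 → 61,585 rotors.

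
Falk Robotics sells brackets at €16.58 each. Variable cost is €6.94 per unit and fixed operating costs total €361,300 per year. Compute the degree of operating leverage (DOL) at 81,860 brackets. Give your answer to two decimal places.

1.84

Contribution at this volume is 81,860 × €9.64 = €789,130.40.
EBIT = €789,130.40 − €361,300 = €427,830.40.
DOL = contribution ÷ EBIT = €789,130.40 ÷ €427,830.40 = 1.8445.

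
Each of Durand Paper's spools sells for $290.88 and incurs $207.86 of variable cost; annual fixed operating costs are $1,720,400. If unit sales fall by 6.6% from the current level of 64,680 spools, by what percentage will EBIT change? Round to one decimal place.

Total contribution margin = 64,680 × $83.02 = $5,369,733.60.
EBIT = $5,369,733.60 − $1,720,400 = $3,649,333.60.
Degree of operating leverage = $5,369,733.60 / $3,649,333.60 = 1.4714.
%ΔEBIT = DOL × %ΔSales = 1.4714 × -6.6% = -9.7%.

-9.7%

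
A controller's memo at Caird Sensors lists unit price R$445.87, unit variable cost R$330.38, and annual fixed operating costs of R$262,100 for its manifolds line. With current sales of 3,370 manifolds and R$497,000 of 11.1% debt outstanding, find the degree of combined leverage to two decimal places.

Total contribution margin = 3,370 × R$115.49 = R$389,201.30.
Operating income = contribution − fixed costs = R$389,201.30 − R$262,100 = R$127,101.30. Interest = R$55,167.00, so EBIT − I = R$71,934.30.
DCL = contribution ÷ (EBIT − I) = R$389,201.30 ÷ R$71,934.30 = 5.4105.

5.41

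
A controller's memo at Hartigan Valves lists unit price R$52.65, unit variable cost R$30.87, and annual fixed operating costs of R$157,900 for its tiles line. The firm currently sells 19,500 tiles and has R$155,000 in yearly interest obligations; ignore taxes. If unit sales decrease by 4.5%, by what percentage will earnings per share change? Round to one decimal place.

-17.1%

Contribution at this volume is 19,500 × R$21.78 = R$424,710.00.
EBIT = R$424,710.00 − R$157,900 = R$266,810.00.
Interest = R$155,000.00, so EBIT − I = R$111,810.00.
Degree of combined leverage = contribution ÷ (EBIT − I) = R$424,710.00 ÷ R$111,810.00 = 3.7985.
%ΔEPS = DCL × %ΔSales = 3.7985 × -4.5% = -17.1%.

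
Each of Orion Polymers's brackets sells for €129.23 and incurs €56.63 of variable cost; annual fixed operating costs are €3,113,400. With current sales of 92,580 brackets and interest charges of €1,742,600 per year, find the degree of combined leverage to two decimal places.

At 92,580 units, contribution = 92,580 × €72.60 = €6,721,308.00.
Subtracting fixed costs: EBIT = €6,721,308.00 − €3,113,400 = €3,607,908.00. Interest = €1,742,600.00, so EBIT − I = €1,865,308.00.
Degree of total leverage = total CM / (EBIT − interest) = €6,721,308.00 / €1,865,308.00 = 3.6033.

3.60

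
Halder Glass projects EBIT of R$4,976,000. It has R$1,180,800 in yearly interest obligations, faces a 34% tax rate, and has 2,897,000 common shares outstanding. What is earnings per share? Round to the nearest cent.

R$0.86

Interest = R$1,180,800.00, so EBT = R$4,976,000 − R$1,180,800.00 = R$3,795,200.00.
After tax at 34%: net income = R$3,795,200.00 × 0.66 = R$2,504,832.00.
EPS = R$2,504,832.00 ÷ 2,897,000 = R$0.86.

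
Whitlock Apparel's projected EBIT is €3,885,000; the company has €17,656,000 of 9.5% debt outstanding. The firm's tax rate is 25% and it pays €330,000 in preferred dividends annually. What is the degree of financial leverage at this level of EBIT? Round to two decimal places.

Interest = €1,677,320.00.
Pre-tax preferred-dividend burden = €330,000 ÷ (1 − 0.25) = €440,000.00.
DFL = EBIT ÷ [EBIT − I − D_p/(1−t)] = €3,885,000 ÷ [€3,885,000 − €1,677,320.00 − €440,000.00] = €3,885,000 ÷ €1,767,680.00 = 2.1978.

2.20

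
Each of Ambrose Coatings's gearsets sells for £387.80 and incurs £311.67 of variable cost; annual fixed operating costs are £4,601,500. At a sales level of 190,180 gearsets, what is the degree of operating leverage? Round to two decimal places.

Contribution at this volume is 190,180 × £76.13 = £14,478,403.40.
Operating income = contribution − fixed costs = £14,478,403.40 − £4,601,500 = £9,876,903.40.
Degree of operating leverage = £14,478,403.40 / £9,876,903.40 = 1.4659.

1.47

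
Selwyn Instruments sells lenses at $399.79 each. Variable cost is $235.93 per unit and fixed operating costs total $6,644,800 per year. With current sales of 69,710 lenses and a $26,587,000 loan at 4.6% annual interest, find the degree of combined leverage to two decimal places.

Contribution at this volume is 69,710 × $163.86 = $11,422,680.60.
Operating income = contribution − fixed costs = $11,422,680.60 − $6,644,800 = $4,777,880.60. Interest = $1,223,002.00, so EBIT − I = $3,554,878.60.
Degree of total leverage = total CM / (EBIT − interest) = $11,422,680.60 / $3,554,878.60 = 3.2132.

3.21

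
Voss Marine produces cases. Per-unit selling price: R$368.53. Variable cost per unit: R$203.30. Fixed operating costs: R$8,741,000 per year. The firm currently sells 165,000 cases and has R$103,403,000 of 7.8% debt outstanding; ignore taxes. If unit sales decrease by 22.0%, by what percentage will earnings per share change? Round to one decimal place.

-57.4%

Contribution at this volume is 165,000 × R$165.23 = R$27,262,950.00.
Operating income = contribution − fixed costs = R$27,262,950.00 − R$8,741,000 = R$18,521,950.00.
Interest = R$8,065,434.00, so EBIT − I = R$10,456,516.00.
Degree of combined leverage = contribution ÷ (EBIT − I) = R$27,262,950.00 ÷ R$10,456,516.00 = 2.6073.
%ΔEPS = DCL × %ΔSales = 2.6073 × -22.0% = -57.4%.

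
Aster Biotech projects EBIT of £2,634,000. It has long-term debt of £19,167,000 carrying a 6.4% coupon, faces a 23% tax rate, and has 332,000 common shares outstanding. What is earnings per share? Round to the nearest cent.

Pre-tax income = £2,634,000 − £1,226,688.00 = £1,407,312.00.
After tax at 23%: net income = £1,407,312.00 × 0.77 = £1,083,630.24.
Per share: £1,083,630.24 / 332,000 shares = £3.26.

£3.26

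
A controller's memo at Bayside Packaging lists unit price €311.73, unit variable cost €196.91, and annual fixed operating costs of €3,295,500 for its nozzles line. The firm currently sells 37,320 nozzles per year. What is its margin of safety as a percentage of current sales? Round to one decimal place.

23.1%

Each unit contributes €311.73 − €196.91 = €114.82. Break-even units = €3,295,500 ÷ €114.82 = 28,701.45; break-even revenue = 28,701.45 × €311.73 = €8,947,101.68.
Current sales = 37,320 × €311.73 = €11,633,763.60.
Margin of safety = (€11,633,763.60 − €8,947,101.68) ÷ €11,633,763.60 = 23.1%.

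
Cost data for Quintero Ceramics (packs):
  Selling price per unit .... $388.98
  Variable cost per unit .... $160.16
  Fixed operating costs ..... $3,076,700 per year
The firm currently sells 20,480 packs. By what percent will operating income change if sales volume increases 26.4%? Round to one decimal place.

+76.9%

Total contribution margin = 20,480 × $228.82 = $4,686,233.60.
Operating income = contribution − fixed costs = $4,686,233.60 − $3,076,700 = $1,609,533.60.
DOL = contribution ÷ EBIT = $4,686,233.60 ÷ $1,609,533.60 = 2.9115.
%ΔEBIT = DOL × %ΔSales = 2.9115 × +26.4% = +76.9%.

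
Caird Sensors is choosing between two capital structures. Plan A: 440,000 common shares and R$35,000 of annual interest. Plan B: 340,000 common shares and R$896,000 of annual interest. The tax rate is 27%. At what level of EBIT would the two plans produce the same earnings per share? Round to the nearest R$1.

R$3,823,400

At indifference, (EBIT − 35,000)(1 − t)/440,000 = (EBIT − 896,000)(1 − t)/340,000.
The (1 − t) factor cancels: (EBIT − 35,000) × 340,000 = (EBIT − 896,000) × 440,000.
Solving, EBIT = (896,000·440,000 − 35,000·340,000) / (440,000 − 340,000) = 382,340,000,000 / 100,000 = 3,823,400.00.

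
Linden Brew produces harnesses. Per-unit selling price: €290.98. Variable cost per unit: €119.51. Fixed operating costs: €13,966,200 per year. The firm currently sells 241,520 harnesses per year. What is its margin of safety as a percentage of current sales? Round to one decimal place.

Unit CM = price − variable cost = €290.98 − €119.51 = €171.47. Break-even units = €13,966,200 ÷ €171.47 = 81,449.82; break-even revenue = 81,449.82 × €290.98 = €23,700,267.55.
Actual sales revenue = 241,520 × €290.98 = €70,277,489.60.
Margin of safety = (€70,277,489.60 − €23,700,267.55) ÷ €70,277,489.60 = 66.3%.

66.3%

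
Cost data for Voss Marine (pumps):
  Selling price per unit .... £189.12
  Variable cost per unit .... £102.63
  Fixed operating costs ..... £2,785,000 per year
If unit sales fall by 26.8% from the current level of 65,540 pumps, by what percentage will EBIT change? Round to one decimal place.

-52.7%

At 65,540 units, contribution = 65,540 × £86.49 = £5,668,554.60.
Operating income = contribution − fixed costs = £5,668,554.60 − £2,785,000 = £2,883,554.60.
So DOL = total CM / EBIT = £5,668,554.60 / £2,883,554.60 = 1.9658.
Operating income changes by 1.9658 × -26.8% = -52.7%.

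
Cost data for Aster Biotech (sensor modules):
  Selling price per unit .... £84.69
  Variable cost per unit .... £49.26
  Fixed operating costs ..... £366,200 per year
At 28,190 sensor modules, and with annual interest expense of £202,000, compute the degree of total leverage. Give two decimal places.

Contribution at this volume is 28,190 × £35.43 = £998,771.70.
EBIT = £998,771.70 − £366,200 = £632,571.70. Interest = £202,000.00, so EBIT − I = £430,571.70.
Degree of total leverage = total CM / (EBIT − interest) = £998,771.70 / £430,571.70 = 2.3196.

2.32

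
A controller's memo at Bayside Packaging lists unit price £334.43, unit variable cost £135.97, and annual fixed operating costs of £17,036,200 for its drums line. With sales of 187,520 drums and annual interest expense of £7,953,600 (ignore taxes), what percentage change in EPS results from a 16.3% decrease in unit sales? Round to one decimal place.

-49.6%

Contribution at this volume is 187,520 × £198.46 = £37,215,219.20.
Subtracting fixed costs: EBIT = £37,215,219.20 − £17,036,200 = £20,179,019.20.
After interest of £7,953,600.00, pre-tax earnings = £12,225,419.20.
Degree of combined leverage = contribution ÷ (EBIT − I) = £37,215,219.20 ÷ £12,225,419.20 = 3.0441.
%ΔEPS = DCL × %ΔSales = 3.0441 × -16.3% = -49.6%.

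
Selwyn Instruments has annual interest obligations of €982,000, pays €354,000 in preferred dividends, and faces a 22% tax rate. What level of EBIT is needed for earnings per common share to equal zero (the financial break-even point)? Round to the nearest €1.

Preferred dividends are paid after tax, so their pre-tax equivalent is €354,000 ÷ (1 − 0.22) = €453,846.15.
EPS = 0 when EBIT covers interest plus the pre-tax preferred burden: €982,000 + €453,846.15 = €1,435,846.15.

€1,435,846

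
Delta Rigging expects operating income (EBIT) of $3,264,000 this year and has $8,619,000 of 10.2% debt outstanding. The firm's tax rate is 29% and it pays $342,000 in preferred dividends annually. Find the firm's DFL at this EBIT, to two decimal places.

1.72

Interest = $879,138.00.
Pre-tax preferred-dividend burden = $342,000 ÷ (1 − 0.29) = $481,690.14.
DFL = EBIT ÷ [EBIT − I − D_p/(1−t)] = $3,264,000 ÷ [$3,264,000 − $879,138.00 − $481,690.14] = $3,264,000 ÷ $1,903,171.86 = 1.7150.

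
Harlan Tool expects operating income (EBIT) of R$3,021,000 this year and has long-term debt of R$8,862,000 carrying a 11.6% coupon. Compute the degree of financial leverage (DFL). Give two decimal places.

Interest = R$1,027,992.00.
Degree of financial leverage = EBIT / (EBIT − interest) = R$3,021,000 / R$1,993,008.00 = 1.5158.

1.52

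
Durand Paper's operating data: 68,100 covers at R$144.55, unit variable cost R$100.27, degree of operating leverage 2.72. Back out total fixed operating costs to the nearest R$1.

At 68,100 units, contribution = 68,100 × R$44.28 = R$3,015,468.00.
Since DOL = CM ÷ EBIT, EBIT = R$3,015,468.00 ÷ 2.72 = R$1,108,627.94.
Fixed costs = CM − EBIT = R$3,015,468.00 − R$1,108,627.94 = R$1,906,840.

R$1,906,840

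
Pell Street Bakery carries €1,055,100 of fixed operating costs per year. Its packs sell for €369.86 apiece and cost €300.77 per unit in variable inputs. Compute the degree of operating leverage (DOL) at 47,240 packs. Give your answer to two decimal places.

1.48

At 47,240 units, contribution = 47,240 × €69.09 = €3,263,811.60.
Operating income = contribution − fixed costs = €3,263,811.60 − €1,055,100 = €2,208,711.60.
Degree of operating leverage = €3,263,811.60 / €2,208,711.60 = 1.4777.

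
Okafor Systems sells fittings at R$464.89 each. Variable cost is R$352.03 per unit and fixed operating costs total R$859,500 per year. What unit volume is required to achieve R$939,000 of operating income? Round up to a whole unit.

Each unit contributes R$464.89 − R$352.03 = R$112.86.
Required volume = (fixed costs + target profit) ÷ CM = (R$859,500 + R$939,000) ÷ R$112.86 = 15,935.67, so 15,936 fittings.

15,936 fittings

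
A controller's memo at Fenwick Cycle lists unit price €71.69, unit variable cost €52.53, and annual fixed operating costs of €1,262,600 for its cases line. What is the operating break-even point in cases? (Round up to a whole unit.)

65,898 cases

Contribution margin per unit = €71.69 − €52.53 = €19.16.
Units to break even: €1,262,600 ÷ €19.16 = 65,897.70, rounded up to 65,898.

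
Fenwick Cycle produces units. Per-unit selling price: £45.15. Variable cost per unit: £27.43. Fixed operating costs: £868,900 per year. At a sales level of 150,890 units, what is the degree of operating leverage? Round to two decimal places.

Total contribution margin = 150,890 × £17.72 = £2,673,770.80.
EBIT = £2,673,770.80 − £868,900 = £1,804,870.80.
Degree of operating leverage = £2,673,770.80 / £1,804,870.80 = 1.4814.

1.48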